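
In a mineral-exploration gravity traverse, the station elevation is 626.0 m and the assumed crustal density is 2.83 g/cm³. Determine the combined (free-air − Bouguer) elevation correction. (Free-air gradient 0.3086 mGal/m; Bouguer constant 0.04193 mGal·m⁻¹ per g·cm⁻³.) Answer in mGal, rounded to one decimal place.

118.9

Combined gradient = 0.3086 − 0.04193 × 2.83 = 0.1899381 mGal/m
Combined elevation correction = 0.1899381 × 626.0 = 118.9 mGal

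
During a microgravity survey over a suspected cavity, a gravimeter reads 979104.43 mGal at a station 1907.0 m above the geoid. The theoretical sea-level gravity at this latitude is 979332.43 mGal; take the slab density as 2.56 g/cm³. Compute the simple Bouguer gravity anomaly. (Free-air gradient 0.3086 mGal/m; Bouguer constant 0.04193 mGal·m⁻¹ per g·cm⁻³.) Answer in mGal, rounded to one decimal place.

Free-air correction = 0.3086 × 1907.0 = 588.50 mGal
Free-air anomaly = 979104.43 − 979332.43 + (588.50) = 360.50 mGal
Bouguer slab correction = 0.04193 × 2.56 × 1907.0 = 204.70 mGal
Simple Bouguer anomaly = 360.50 − (204.70) = 155.80 mGal

155.8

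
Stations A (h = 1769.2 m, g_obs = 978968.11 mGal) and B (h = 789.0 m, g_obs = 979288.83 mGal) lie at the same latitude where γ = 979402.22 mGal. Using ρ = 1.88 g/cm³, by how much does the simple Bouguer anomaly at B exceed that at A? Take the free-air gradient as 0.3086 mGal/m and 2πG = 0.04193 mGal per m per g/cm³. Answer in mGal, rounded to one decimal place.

Δg_SB(A) = 978968.11 − 979402.22 + 0.3086×1769.2 − 0.04193×1.88×1769.2 = -27.60 mGal
Δg_SB(B) = 979288.83 − 979402.22 + 0.3086×789.0 − 0.04193×1.88×789.0 = 67.90 mGal
Difference = 67.90 − (-27.60) = 95.50 mGal

95.5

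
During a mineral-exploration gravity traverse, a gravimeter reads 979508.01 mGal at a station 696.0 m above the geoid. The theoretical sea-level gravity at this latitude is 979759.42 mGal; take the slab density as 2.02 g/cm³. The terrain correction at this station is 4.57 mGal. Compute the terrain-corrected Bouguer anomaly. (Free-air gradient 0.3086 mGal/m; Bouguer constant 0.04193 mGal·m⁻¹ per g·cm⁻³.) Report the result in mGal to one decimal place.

Free-air correction = 0.3086 × 696.0 = 214.79 mGal
Free-air anomaly = 979508.01 − 979759.42 + (214.79) = -36.62 mGal
Bouguer slab correction = 0.04193 × 2.02 × 696.0 = 58.95 mGal
Simple Bouguer anomaly = -36.62 − (58.95) = -95.57 mGal
Complete Bouguer anomaly = -95.57 + 4.57 = -91.00 mGal

-91.0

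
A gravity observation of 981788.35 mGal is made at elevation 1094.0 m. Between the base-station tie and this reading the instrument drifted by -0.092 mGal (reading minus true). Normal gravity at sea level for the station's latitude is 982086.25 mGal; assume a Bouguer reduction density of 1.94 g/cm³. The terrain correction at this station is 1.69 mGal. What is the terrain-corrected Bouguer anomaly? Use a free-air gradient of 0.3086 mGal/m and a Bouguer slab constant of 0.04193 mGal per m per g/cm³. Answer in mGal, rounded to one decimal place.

-47.5

Drift-corrected reading = 981788.35 − (-0.092) = 981788.442 mGal
Free-air correction = 0.3086 × 1094.0 = 337.61 mGal
Free-air anomaly = 981788.442 − 982086.25 + (337.61) = 39.802 mGal
Bouguer slab correction = 0.04193 × 1.94 × 1094.0 = 88.99 mGal
Simple Bouguer anomaly = 39.802 − (88.99) = -49.188 mGal
Complete Bouguer anomaly = -49.188 + 1.69 = -47.498 mGal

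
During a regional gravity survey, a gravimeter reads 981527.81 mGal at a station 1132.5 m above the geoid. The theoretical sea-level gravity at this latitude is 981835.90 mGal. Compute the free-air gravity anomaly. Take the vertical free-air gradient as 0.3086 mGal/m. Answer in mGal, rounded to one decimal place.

41.4

Free-air correction = 0.3086 × 1132.5 = 349.49 mGal
Free-air anomaly = 981527.81 − 981835.90 + (349.49) = 41.40 mGal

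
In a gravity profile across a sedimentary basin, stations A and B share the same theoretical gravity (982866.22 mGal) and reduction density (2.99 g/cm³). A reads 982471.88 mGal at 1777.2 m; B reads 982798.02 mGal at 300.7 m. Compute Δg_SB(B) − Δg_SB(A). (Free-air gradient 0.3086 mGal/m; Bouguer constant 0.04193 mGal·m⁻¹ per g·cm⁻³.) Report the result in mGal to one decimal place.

55.6

Δg_SB(A) = 982471.88 − 982866.22 + 0.3086×1777.2 − 0.04193×2.99×1777.2 = -68.70 mGal
Δg_SB(B) = 982798.02 − 982866.22 + 0.3086×300.7 − 0.04193×2.99×300.7 = -13.10 mGal
Difference = -13.10 − (-68.70) = 55.60 mGal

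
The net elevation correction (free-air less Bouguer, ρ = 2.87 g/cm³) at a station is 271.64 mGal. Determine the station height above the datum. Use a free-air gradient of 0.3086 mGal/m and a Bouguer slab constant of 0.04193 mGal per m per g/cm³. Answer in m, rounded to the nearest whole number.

1443

Combined gradient = 0.3086 − 0.04193 × 2.87 = 0.1882609 mGal/m
h = 271.64 / 0.1882609 = 1442.89 m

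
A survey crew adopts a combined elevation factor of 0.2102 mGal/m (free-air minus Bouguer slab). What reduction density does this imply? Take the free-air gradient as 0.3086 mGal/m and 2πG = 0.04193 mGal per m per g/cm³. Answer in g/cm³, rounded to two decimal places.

2.35

0.2102 = 0.3086 − 0.04193 × ρ
ρ = (0.3086 − 0.2102) / 0.04193 = 2.35 g/cm³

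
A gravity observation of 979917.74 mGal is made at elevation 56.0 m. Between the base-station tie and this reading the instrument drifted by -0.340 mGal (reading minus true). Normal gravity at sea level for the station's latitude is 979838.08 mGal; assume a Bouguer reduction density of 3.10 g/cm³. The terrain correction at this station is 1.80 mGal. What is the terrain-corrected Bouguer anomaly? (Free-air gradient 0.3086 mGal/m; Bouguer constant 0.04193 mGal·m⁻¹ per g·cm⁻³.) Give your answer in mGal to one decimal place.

Drift-corrected reading = 979917.74 − (-0.340) = 979918.080 mGal
Free-air correction = 0.3086 × 56.0 = 17.28 mGal
Free-air anomaly = 979918.080 − 979838.08 + (17.28) = 97.280 mGal
Bouguer slab correction = 0.04193 × 3.10 × 56.0 = 7.28 mGal
Simple Bouguer anomaly = 97.280 − (7.28) = 90.000 mGal
Complete Bouguer anomaly = 90.000 + 1.80 = 91.800 mGal

91.8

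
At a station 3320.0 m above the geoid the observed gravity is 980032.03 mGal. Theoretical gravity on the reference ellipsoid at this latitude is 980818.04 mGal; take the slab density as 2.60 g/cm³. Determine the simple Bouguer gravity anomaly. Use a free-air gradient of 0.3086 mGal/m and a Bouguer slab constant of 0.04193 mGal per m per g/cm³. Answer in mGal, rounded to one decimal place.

-123.4

Free-air correction = 0.3086 × 3320.0 = 1024.55 mGal
Free-air anomaly = 980032.03 − 980818.04 + (1024.55) = 238.54 mGal
Bouguer slab correction = 0.04193 × 2.60 × 3320.0 = 361.94 mGal
Simple Bouguer anomaly = 238.54 − (361.94) = -123.40 mGal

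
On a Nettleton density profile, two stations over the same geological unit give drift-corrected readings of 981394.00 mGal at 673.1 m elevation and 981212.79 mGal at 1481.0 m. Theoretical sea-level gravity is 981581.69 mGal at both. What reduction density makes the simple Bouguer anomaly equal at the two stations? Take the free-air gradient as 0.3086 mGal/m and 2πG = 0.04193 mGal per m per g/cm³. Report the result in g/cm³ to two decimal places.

2.01

Δg_obs = 981212.79 − 981394.00 = -181.21 mGal over Δh = 1481.0 − 673.1 = 807.9 m
Equal Bouguer anomalies ⇒ Δg_obs + (0.3086 − 0.04193ρ)·Δh = 0
0.3086 − 0.04193ρ = −Δg_obs/Δh = 0.22430
ρ = (0.3086 − 0.22430) / 0.04193 = 2.01 g/cm³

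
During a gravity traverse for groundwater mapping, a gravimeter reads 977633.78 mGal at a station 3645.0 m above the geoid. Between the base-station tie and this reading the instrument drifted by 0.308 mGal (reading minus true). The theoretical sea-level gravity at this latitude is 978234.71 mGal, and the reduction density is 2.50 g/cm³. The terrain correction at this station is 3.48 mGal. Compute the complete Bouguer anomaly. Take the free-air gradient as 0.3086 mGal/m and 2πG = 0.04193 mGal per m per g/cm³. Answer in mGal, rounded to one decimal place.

145.0

Drift-corrected reading = 977633.78 − (0.308) = 977633.472 mGal
Free-air correction = 0.3086 × 3645.0 = 1124.85 mGal
Free-air anomaly = 977633.472 − 978234.71 + (1124.85) = 523.612 mGal
Bouguer slab correction = 0.04193 × 2.50 × 3645.0 = 382.09 mGal
Simple Bouguer anomaly = 523.612 − (382.09) = 141.522 mGal
Complete Bouguer anomaly = 141.522 + 3.48 = 145.002 mGal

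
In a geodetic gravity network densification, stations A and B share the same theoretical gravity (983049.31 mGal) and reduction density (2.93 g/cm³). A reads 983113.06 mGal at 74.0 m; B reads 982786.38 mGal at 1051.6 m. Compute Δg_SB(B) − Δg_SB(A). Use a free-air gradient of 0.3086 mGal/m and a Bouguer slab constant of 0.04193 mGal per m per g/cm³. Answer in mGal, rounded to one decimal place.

Δg_SB(A) = 983113.06 − 983049.31 + 0.3086×74.0 − 0.04193×2.93×74.0 = 77.50 mGal
Δg_SB(B) = 982786.38 − 983049.31 + 0.3086×1051.6 − 0.04193×2.93×1051.6 = -67.60 mGal
Difference = -67.60 − (77.50) = -145.10 mGal

-145.1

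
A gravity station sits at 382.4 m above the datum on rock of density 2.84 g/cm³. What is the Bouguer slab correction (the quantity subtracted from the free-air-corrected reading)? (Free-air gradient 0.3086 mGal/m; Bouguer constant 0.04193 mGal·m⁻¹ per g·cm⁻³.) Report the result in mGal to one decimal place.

45.5

Bouguer slab correction = 0.04193 × 2.84 × 382.4 = 45.5 mGal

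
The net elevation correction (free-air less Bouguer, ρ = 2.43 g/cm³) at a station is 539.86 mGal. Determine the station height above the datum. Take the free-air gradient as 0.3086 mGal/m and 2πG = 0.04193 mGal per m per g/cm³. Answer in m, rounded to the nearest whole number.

2612

Combined gradient = 0.3086 − 0.04193 × 2.43 = 0.2067101 mGal/m
h = 539.86 / 0.2067101 = 2611.68 m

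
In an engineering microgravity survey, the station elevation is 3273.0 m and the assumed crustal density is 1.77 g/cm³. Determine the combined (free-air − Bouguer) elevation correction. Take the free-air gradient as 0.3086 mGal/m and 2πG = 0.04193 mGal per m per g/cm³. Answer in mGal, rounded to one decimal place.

767.1

Combined gradient = 0.3086 − 0.04193 × 1.77 = 0.2343839 mGal/m
Combined elevation correction = 0.2343839 × 3273.0 = 767.1 mGal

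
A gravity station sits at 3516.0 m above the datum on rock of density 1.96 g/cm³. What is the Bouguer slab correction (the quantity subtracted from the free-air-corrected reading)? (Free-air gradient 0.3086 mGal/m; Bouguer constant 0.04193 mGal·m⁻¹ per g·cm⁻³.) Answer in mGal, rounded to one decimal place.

Bouguer slab correction = 0.04193 × 1.96 × 3516.0 = 289.0 mGal

289.0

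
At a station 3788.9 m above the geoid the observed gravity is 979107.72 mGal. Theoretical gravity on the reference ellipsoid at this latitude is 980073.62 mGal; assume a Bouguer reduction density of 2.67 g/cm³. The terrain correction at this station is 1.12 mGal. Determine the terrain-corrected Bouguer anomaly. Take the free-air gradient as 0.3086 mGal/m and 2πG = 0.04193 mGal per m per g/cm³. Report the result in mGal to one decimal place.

-219.7

Free-air correction = 0.3086 × 3788.9 = 1169.25 mGal
Free-air anomaly = 979107.72 − 980073.62 + (1169.25) = 203.35 mGal
Bouguer slab correction = 0.04193 × 2.67 × 3788.9 = 424.18 mGal
Simple Bouguer anomaly = 203.35 − (424.18) = -220.83 mGal
Complete Bouguer anomaly = -220.83 + 1.12 = -219.71 mGal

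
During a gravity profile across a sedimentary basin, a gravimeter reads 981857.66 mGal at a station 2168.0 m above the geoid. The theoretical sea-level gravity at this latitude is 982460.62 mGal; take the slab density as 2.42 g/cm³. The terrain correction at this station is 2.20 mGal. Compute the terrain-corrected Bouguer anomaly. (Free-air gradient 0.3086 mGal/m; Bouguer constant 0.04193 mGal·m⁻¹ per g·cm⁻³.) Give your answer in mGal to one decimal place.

-151.7

Free-air correction = 0.3086 × 2168.0 = 669.04 mGal
Free-air anomaly = 981857.66 − 982460.62 + (669.04) = 66.08 mGal
Bouguer slab correction = 0.04193 × 2.42 × 2168.0 = 219.99 mGal
Simple Bouguer anomaly = 66.08 − (219.99) = -153.91 mGal
Complete Bouguer anomaly = -153.91 + 2.20 = -151.71 mGal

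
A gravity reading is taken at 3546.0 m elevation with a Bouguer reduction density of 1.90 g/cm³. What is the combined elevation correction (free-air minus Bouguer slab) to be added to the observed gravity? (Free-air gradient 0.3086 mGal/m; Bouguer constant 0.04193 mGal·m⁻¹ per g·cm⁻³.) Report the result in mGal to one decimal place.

811.8

Combined gradient = 0.3086 − 0.04193 × 1.90 = 0.2289330 mGal/m
Combined elevation correction = 0.2289330 × 3546.0 = 811.8 mGal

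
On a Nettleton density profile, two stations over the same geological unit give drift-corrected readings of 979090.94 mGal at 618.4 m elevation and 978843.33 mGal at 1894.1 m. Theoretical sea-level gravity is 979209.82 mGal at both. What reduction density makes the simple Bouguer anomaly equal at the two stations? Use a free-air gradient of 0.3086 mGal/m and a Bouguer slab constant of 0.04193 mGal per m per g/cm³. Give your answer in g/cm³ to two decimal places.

2.73

Δg_obs = 978843.33 − 979090.94 = -247.61 mGal over Δh = 1894.1 − 618.4 = 1275.7 m
Equal Bouguer anomalies ⇒ Δg_obs + (0.3086 − 0.04193ρ)·Δh = 0
0.3086 − 0.04193ρ = −Δg_obs/Δh = 0.19410
ρ = (0.3086 − 0.19410) / 0.04193 = 2.73 g/cm³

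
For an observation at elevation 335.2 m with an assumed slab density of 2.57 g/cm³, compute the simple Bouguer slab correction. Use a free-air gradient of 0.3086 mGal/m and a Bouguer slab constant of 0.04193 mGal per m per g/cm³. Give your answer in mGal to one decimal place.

36.1

Bouguer slab correction = 0.04193 × 2.57 × 335.2 = 36.1 mGal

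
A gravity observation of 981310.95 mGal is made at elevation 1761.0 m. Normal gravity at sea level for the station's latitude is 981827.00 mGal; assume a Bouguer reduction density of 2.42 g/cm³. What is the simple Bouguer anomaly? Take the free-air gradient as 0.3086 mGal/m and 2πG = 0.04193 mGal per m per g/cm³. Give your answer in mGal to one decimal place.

-151.3

Free-air correction = 0.3086 × 1761.0 = 543.44 mGal
Free-air anomaly = 981310.95 − 981827.00 + (543.44) = 27.39 mGal
Bouguer slab correction = 0.04193 × 2.42 × 1761.0 = 178.69 mGal
Simple Bouguer anomaly = 27.39 − (178.69) = -151.30 mGal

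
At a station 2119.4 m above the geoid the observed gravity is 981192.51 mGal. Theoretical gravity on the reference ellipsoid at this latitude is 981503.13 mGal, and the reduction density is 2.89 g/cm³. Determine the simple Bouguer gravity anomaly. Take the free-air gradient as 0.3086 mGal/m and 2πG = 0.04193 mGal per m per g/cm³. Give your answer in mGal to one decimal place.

86.6

Free-air correction = 0.3086 × 2119.4 = 654.05 mGal
Free-air anomaly = 981192.51 − 981503.13 + (654.05) = 343.43 mGal
Bouguer slab correction = 0.04193 × 2.89 × 2119.4 = 256.82 mGal
Simple Bouguer anomaly = 343.43 − (256.82) = 86.61 mGal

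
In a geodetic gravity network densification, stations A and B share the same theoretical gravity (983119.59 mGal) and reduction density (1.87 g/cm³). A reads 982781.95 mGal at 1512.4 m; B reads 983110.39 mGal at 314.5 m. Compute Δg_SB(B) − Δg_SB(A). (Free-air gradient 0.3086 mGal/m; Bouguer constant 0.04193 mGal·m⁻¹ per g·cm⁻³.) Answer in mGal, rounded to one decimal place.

52.7

Δg_SB(A) = 982781.95 − 983119.59 + 0.3086×1512.4 − 0.04193×1.87×1512.4 = 10.50 mGal
Δg_SB(B) = 983110.39 − 983119.59 + 0.3086×314.5 − 0.04193×1.87×314.5 = 63.20 mGal
Difference = 63.20 − (10.50) = 52.70 mGal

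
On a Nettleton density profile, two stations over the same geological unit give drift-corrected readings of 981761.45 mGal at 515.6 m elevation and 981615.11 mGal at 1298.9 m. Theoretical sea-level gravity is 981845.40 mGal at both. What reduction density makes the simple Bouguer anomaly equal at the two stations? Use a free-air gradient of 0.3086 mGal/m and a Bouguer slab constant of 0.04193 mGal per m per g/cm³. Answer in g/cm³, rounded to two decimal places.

Δg_obs = 981615.11 − 981761.45 = -146.34 mGal over Δh = 1298.9 − 515.6 = 783.3 m
Equal Bouguer anomalies ⇒ Δg_obs + (0.3086 − 0.04193ρ)·Δh = 0
0.3086 − 0.04193ρ = −Δg_obs/Δh = 0.18682
ρ = (0.3086 − 0.18682) / 0.04193 = 2.90 g/cm³

2.90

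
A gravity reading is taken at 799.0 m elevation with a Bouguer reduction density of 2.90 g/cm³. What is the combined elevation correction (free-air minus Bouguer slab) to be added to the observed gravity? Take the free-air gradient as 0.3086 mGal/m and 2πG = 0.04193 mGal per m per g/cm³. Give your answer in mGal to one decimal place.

149.4

Combined gradient = 0.3086 − 0.04193 × 2.90 = 0.1870030 mGal/m
Combined elevation correction = 0.1870030 × 799.0 = 149.4 mGal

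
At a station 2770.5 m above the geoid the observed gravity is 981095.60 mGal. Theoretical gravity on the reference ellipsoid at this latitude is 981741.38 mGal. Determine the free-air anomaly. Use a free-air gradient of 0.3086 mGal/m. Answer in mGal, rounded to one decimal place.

209.2

Free-air correction = 0.3086 × 2770.5 = 854.98 mGal
Free-air anomaly = 981095.60 − 981741.38 + (854.98) = 209.20 mGal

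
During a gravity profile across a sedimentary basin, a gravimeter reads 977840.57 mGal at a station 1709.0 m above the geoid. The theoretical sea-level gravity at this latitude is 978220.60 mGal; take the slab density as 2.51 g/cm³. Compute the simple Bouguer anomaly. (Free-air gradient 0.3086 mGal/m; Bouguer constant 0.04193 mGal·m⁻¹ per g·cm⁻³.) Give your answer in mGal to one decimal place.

Free-air correction = 0.3086 × 1709.0 = 527.40 mGal
Free-air anomaly = 977840.57 − 978220.60 + (527.40) = 147.37 mGal
Bouguer slab correction = 0.04193 × 2.51 × 1709.0 = 179.86 mGal
Simple Bouguer anomaly = 147.37 − (179.86) = -32.49 mGal

-32.5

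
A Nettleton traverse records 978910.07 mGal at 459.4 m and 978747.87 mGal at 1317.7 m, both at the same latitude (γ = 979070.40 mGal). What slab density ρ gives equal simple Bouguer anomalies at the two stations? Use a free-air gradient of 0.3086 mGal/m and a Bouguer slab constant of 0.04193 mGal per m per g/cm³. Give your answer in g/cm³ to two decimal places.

Δg_obs = 978747.87 − 978910.07 = -162.20 mGal over Δh = 1317.7 − 459.4 = 858.3 m
Equal Bouguer anomalies ⇒ Δg_obs + (0.3086 − 0.04193ρ)·Δh = 0
0.3086 − 0.04193ρ = −Δg_obs/Δh = 0.18898
ρ = (0.3086 − 0.18898) / 0.04193 = 2.85 g/cm³

2.85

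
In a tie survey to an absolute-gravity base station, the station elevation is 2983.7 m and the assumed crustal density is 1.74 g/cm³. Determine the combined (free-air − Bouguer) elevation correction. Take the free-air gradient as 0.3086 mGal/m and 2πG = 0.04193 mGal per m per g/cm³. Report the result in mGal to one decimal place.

703.1

Combined gradient = 0.3086 − 0.04193 × 1.74 = 0.2356418 mGal/m
Combined elevation correction = 0.2356418 × 2983.7 = 703.1 mGal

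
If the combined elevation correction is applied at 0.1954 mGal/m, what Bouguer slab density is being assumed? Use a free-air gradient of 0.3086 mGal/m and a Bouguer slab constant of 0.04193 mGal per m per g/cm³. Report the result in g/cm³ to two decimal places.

2.70

0.1954 = 0.3086 − 0.04193 × ρ
ρ = (0.3086 − 0.1954) / 0.04193 = 2.70 g/cm³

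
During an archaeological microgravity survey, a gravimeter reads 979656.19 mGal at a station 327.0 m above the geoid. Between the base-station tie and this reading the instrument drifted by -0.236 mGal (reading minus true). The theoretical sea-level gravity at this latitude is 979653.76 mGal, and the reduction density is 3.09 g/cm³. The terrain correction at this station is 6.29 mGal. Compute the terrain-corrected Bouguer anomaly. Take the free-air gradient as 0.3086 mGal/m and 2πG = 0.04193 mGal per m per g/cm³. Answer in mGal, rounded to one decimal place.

Drift-corrected reading = 979656.19 − (-0.236) = 979656.426 mGal
Free-air correction = 0.3086 × 327.0 = 100.91 mGal
Free-air anomaly = 979656.426 − 979653.76 + (100.91) = 103.576 mGal
Bouguer slab correction = 0.04193 × 3.09 × 327.0 = 42.37 mGal
Simple Bouguer anomaly = 103.576 − (42.37) = 61.206 mGal
Complete Bouguer anomaly = 61.206 + 6.29 = 67.496 mGal

67.5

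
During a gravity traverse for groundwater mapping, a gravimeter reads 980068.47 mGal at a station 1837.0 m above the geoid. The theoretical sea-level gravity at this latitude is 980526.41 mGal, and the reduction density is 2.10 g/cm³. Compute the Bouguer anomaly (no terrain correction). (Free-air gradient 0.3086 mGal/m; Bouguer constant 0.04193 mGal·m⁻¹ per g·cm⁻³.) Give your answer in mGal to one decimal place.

-52.8

Free-air correction = 0.3086 × 1837.0 = 566.90 mGal
Free-air anomaly = 980068.47 − 980526.41 + (566.90) = 108.96 mGal
Bouguer slab correction = 0.04193 × 2.10 × 1837.0 = 161.75 mGal
Simple Bouguer anomaly = 108.96 − (161.75) = -52.79 mGal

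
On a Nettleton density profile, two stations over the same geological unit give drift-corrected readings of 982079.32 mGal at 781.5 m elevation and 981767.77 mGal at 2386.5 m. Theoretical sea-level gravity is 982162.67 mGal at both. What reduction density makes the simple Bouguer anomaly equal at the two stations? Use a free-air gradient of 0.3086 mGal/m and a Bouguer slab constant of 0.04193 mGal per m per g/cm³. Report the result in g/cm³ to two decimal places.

Δg_obs = 981767.77 − 982079.32 = -311.55 mGal over Δh = 2386.5 − 781.5 = 1605.0 m
Equal Bouguer anomalies ⇒ Δg_obs + (0.3086 − 0.04193ρ)·Δh = 0
0.3086 − 0.04193ρ = −Δg_obs/Δh = 0.19411
ρ = (0.3086 − 0.19411) / 0.04193 = 2.73 g/cm³

2.73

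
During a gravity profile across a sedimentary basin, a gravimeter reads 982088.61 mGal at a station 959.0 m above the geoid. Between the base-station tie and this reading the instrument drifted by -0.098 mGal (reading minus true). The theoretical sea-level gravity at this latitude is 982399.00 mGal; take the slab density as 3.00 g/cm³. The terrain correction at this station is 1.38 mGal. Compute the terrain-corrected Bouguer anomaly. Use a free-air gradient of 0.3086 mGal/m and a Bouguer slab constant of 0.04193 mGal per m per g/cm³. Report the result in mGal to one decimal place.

Drift-corrected reading = 982088.61 − (-0.098) = 982088.708 mGal
Free-air correction = 0.3086 × 959.0 = 295.95 mGal
Free-air anomaly = 982088.708 − 982399.00 + (295.95) = -14.342 mGal
Bouguer slab correction = 0.04193 × 3.00 × 959.0 = 120.63 mGal
Simple Bouguer anomaly = -14.342 − (120.63) = -134.972 mGal
Complete Bouguer anomaly = -134.972 + 1.38 = -133.592 mGal

-133.6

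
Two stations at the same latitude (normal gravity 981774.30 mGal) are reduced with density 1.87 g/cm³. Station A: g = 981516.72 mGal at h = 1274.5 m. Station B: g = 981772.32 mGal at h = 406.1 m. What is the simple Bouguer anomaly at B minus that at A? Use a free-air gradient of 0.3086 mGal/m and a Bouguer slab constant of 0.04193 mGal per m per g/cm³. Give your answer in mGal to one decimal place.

55.7

Δg_SB(A) = 981516.72 − 981774.30 + 0.3086×1274.5 − 0.04193×1.87×1274.5 = 35.80 mGal
Δg_SB(B) = 981772.32 − 981774.30 + 0.3086×406.1 − 0.04193×1.87×406.1 = 91.50 mGal
Difference = 91.50 − (35.80) = 55.70 mGal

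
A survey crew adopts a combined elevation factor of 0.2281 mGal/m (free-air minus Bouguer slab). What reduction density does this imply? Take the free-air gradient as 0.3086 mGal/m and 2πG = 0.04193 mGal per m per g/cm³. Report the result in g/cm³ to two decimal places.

1.92

0.2281 = 0.3086 − 0.04193 × ρ
ρ = (0.3086 − 0.2281) / 0.04193 = 1.92 g/cm³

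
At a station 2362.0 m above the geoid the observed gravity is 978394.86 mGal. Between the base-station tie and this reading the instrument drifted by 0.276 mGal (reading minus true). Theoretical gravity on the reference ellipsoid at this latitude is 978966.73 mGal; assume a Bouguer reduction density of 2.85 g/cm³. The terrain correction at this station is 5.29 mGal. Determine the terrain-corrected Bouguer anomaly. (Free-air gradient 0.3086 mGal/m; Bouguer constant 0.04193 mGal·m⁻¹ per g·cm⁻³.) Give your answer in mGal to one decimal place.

-120.2

Drift-corrected reading = 978394.86 − (0.276) = 978394.584 mGal
Free-air correction = 0.3086 × 2362.0 = 728.91 mGal
Free-air anomaly = 978394.584 − 978966.73 + (728.91) = 156.764 mGal
Bouguer slab correction = 0.04193 × 2.85 × 2362.0 = 282.26 mGal
Simple Bouguer anomaly = 156.764 − (282.26) = -125.496 mGal
Complete Bouguer anomaly = -125.496 + 5.29 = -120.206 mGal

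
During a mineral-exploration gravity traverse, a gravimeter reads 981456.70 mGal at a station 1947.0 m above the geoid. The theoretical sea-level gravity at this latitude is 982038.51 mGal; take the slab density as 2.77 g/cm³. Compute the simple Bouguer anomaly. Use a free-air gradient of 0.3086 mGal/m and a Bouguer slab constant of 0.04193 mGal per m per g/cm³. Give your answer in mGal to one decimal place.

-207.1

Free-air correction = 0.3086 × 1947.0 = 600.84 mGal
Free-air anomaly = 981456.70 − 982038.51 + (600.84) = 19.03 mGal
Bouguer slab correction = 0.04193 × 2.77 × 1947.0 = 226.14 mGal
Simple Bouguer anomaly = 19.03 − (226.14) = -207.11 mGal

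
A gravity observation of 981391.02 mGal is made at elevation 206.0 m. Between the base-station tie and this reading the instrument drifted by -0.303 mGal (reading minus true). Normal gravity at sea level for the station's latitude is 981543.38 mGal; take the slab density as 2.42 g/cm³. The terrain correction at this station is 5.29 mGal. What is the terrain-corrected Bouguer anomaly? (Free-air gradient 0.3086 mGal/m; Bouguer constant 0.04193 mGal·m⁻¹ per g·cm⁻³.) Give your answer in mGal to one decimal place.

Drift-corrected reading = 981391.02 − (-0.303) = 981391.323 mGal
Free-air correction = 0.3086 × 206.0 = 63.57 mGal
Free-air anomaly = 981391.323 − 981543.38 + (63.57) = -88.487 mGal
Bouguer slab correction = 0.04193 × 2.42 × 206.0 = 20.90 mGal
Simple Bouguer anomaly = -88.487 − (20.90) = -109.387 mGal
Complete Bouguer anomaly = -109.387 + 5.29 = -104.097 mGal

-104.1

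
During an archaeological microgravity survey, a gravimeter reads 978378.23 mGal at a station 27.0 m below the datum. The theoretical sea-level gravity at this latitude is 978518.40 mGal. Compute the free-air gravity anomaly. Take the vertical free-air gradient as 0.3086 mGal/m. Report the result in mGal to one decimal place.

Free-air correction = 0.3086 × -27.0 = -8.33 mGal
Free-air anomaly = 978378.23 − 978518.40 + (-8.33) = -148.50 mGal

-148.5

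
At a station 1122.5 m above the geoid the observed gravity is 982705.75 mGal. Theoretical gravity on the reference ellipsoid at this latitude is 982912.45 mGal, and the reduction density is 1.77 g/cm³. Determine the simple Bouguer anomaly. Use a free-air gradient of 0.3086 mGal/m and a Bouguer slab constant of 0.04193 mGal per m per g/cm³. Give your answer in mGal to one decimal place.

56.4

Free-air correction = 0.3086 × 1122.5 = 346.40 mGal
Free-air anomaly = 982705.75 − 982912.45 + (346.40) = 139.70 mGal
Bouguer slab correction = 0.04193 × 1.77 × 1122.5 = 83.31 mGal
Simple Bouguer anomaly = 139.70 − (83.31) = 56.39 mGal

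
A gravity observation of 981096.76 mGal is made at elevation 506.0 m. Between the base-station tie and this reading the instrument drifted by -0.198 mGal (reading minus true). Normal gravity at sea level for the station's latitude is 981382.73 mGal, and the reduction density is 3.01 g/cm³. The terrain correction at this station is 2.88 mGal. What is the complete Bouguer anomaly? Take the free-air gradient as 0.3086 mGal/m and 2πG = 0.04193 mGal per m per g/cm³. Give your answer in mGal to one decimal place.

Drift-corrected reading = 981096.76 − (-0.198) = 981096.958 mGal
Free-air correction = 0.3086 × 506.0 = 156.15 mGal
Free-air anomaly = 981096.958 − 981382.73 + (156.15) = -129.622 mGal
Bouguer slab correction = 0.04193 × 3.01 × 506.0 = 63.86 mGal
Simple Bouguer anomaly = -129.622 − (63.86) = -193.482 mGal
Complete Bouguer anomaly = -193.482 + 2.88 = -190.602 mGal

-190.6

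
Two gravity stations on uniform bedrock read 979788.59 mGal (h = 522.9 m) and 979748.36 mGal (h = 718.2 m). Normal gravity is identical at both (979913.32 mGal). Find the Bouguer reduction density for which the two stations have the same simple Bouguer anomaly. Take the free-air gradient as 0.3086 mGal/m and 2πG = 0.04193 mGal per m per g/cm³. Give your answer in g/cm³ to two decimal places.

Δg_obs = 979748.36 − 979788.59 = -40.23 mGal over Δh = 718.2 − 522.9 = 195.3 m
Equal Bouguer anomalies ⇒ Δg_obs + (0.3086 − 0.04193ρ)·Δh = 0
0.3086 − 0.04193ρ = −Δg_obs/Δh = 0.20599
ρ = (0.3086 − 0.20599) / 0.04193 = 2.45 g/cm³

2.45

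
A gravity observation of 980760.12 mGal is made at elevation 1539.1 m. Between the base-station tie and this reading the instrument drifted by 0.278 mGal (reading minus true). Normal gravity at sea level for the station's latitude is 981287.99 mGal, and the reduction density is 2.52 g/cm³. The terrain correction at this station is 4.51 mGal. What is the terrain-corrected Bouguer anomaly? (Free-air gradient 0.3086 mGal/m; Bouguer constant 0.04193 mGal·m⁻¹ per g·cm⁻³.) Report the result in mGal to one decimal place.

Drift-corrected reading = 980760.12 − (0.278) = 980759.842 mGal
Free-air correction = 0.3086 × 1539.1 = 474.97 mGal
Free-air anomaly = 980759.842 − 981287.99 + (474.97) = -53.178 mGal
Bouguer slab correction = 0.04193 × 2.52 × 1539.1 = 162.63 mGal
Simple Bouguer anomaly = -53.178 − (162.63) = -215.808 mGal
Complete Bouguer anomaly = -215.808 + 4.51 = -211.298 mGal

-211.3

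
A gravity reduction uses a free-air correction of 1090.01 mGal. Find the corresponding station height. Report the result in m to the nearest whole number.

h = 1090.01 / 0.3086 = 3532.11 m

3532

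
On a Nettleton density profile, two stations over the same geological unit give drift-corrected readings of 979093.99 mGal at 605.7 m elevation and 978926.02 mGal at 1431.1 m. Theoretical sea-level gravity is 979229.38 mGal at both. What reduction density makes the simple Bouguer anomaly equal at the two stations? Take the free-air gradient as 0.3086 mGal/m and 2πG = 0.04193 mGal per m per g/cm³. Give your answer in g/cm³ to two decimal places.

Δg_obs = 978926.02 − 979093.99 = -167.97 mGal over Δh = 1431.1 − 605.7 = 825.4 m
Equal Bouguer anomalies ⇒ Δg_obs + (0.3086 − 0.04193ρ)·Δh = 0
0.3086 − 0.04193ρ = −Δg_obs/Δh = 0.20350
ρ = (0.3086 − 0.20350) / 0.04193 = 2.51 g/cm³

2.51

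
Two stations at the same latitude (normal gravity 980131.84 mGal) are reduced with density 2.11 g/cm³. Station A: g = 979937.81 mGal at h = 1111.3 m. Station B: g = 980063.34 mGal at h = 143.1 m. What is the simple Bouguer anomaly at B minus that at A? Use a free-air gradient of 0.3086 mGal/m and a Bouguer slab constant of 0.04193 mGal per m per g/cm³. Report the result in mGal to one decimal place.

-87.6

Δg_SB(A) = 979937.81 − 980131.84 + 0.3086×1111.3 − 0.04193×2.11×1111.3 = 50.60 mGal
Δg_SB(B) = 980063.34 − 980131.84 + 0.3086×143.1 − 0.04193×2.11×143.1 = -37.00 mGal
Difference = -37.00 − (50.60) = -87.60 mGal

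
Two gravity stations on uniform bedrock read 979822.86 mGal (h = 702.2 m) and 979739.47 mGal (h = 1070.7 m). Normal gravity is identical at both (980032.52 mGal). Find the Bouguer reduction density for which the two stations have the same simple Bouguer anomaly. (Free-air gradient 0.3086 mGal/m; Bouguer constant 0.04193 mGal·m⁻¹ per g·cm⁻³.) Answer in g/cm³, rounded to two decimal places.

Δg_obs = 979739.47 − 979822.86 = -83.39 mGal over Δh = 1070.7 − 702.2 = 368.5 m
Equal Bouguer anomalies ⇒ Δg_obs + (0.3086 − 0.04193ρ)·Δh = 0
0.3086 − 0.04193ρ = −Δg_obs/Δh = 0.22630
ρ = (0.3086 − 0.22630) / 0.04193 = 1.96 g/cm³

1.96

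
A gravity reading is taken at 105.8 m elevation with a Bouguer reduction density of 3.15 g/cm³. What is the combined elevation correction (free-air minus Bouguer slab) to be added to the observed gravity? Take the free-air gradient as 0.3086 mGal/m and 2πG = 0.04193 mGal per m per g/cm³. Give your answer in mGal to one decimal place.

18.7

Combined gradient = 0.3086 − 0.04193 × 3.15 = 0.1765205 mGal/m
Combined elevation correction = 0.1765205 × 105.8 = 18.7 mGal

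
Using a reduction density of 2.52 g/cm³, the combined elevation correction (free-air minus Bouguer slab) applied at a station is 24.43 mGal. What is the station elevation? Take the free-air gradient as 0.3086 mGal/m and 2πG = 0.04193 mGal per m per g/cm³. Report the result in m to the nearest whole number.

120

Combined gradient = 0.3086 − 0.04193 × 2.52 = 0.2029364 mGal/m
h = 24.43 / 0.2029364 = 120.38 m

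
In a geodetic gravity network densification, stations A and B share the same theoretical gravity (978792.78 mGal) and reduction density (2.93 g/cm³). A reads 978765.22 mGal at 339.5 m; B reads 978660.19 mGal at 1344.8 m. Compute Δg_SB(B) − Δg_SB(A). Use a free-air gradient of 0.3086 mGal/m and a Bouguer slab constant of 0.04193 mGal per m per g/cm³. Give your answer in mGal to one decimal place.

Δg_SB(A) = 978765.22 − 978792.78 + 0.3086×339.5 − 0.04193×2.93×339.5 = 35.50 mGal
Δg_SB(B) = 978660.19 − 978792.78 + 0.3086×1344.8 − 0.04193×2.93×1344.8 = 117.20 mGal
Difference = 117.20 − (35.50) = 81.70 mGal

81.7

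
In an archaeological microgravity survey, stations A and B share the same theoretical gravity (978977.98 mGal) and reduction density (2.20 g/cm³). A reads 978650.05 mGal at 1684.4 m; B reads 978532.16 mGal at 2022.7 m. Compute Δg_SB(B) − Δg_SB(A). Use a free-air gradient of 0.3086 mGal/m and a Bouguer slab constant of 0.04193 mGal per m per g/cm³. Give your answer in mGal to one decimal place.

-44.7

Δg_SB(A) = 978650.05 − 978977.98 + 0.3086×1684.4 − 0.04193×2.20×1684.4 = 36.50 mGal
Δg_SB(B) = 978532.16 − 978977.98 + 0.3086×2022.7 − 0.04193×2.20×2022.7 = -8.20 mGal
Difference = -8.20 − (36.50) = -44.70 mGal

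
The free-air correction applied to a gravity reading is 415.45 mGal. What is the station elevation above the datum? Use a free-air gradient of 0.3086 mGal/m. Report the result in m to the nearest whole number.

1346

h = 415.45 / 0.3086 = 1346.24 m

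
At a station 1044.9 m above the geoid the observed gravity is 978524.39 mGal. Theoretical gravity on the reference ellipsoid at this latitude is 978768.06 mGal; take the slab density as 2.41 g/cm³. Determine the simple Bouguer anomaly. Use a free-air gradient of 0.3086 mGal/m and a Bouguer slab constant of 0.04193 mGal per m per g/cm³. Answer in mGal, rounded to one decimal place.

Free-air correction = 0.3086 × 1044.9 = 322.46 mGal
Free-air anomaly = 978524.39 − 978768.06 + (322.46) = 78.79 mGal
Bouguer slab correction = 0.04193 × 2.41 × 1044.9 = 105.59 mGal
Simple Bouguer anomaly = 78.79 − (105.59) = -26.80 mGal

-26.8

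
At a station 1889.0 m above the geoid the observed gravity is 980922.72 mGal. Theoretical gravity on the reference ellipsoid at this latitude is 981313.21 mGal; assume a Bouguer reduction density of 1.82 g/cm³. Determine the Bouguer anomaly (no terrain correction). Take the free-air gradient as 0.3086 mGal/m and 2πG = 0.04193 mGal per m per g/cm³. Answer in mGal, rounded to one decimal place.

48.3

Free-air correction = 0.3086 × 1889.0 = 582.95 mGal
Free-air anomaly = 980922.72 − 981313.21 + (582.95) = 192.46 mGal
Bouguer slab correction = 0.04193 × 1.82 × 1889.0 = 144.15 mGal
Simple Bouguer anomaly = 192.46 − (144.15) = 48.31 mGal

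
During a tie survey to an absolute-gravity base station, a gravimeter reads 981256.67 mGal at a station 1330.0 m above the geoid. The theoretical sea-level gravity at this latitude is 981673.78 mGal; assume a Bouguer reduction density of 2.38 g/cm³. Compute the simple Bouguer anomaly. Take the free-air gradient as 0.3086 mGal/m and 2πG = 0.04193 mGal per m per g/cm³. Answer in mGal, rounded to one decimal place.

Free-air correction = 0.3086 × 1330.0 = 410.44 mGal
Free-air anomaly = 981256.67 − 981673.78 + (410.44) = -6.67 mGal
Bouguer slab correction = 0.04193 × 2.38 × 1330.0 = 132.73 mGal
Simple Bouguer anomaly = -6.67 − (132.73) = -139.40 mGal

-139.4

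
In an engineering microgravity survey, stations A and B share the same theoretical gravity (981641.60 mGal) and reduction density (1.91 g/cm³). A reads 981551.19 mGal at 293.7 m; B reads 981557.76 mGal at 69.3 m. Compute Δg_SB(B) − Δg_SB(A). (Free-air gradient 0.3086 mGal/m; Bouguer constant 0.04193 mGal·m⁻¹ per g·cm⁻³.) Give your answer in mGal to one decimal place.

Δg_SB(A) = 981551.19 − 981641.60 + 0.3086×293.7 − 0.04193×1.91×293.7 = -23.30 mGal
Δg_SB(B) = 981557.76 − 981641.60 + 0.3086×69.3 − 0.04193×1.91×69.3 = -68.00 mGal
Difference = -68.00 − (-23.30) = -44.70 mGal

-44.7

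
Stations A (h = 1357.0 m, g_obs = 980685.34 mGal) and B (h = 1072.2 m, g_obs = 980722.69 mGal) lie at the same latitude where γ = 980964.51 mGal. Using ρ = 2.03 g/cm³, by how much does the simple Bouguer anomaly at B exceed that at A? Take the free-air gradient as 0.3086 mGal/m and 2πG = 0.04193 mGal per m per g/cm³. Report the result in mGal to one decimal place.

-26.3

Δg_SB(A) = 980685.34 − 980964.51 + 0.3086×1357.0 − 0.04193×2.03×1357.0 = 24.10 mGal
Δg_SB(B) = 980722.69 − 980964.51 + 0.3086×1072.2 − 0.04193×2.03×1072.2 = -2.20 mGal
Difference = -2.20 − (24.10) = -26.30 mGal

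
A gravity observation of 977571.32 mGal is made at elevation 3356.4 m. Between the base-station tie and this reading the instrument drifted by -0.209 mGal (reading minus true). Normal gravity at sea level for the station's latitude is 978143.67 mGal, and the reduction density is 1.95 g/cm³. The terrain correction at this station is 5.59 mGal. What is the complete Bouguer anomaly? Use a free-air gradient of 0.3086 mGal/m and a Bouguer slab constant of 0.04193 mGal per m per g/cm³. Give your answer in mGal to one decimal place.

194.8

Drift-corrected reading = 977571.32 − (-0.209) = 977571.529 mGal
Free-air correction = 0.3086 × 3356.4 = 1035.79 mGal
Free-air anomaly = 977571.529 − 978143.67 + (1035.79) = 463.649 mGal
Bouguer slab correction = 0.04193 × 1.95 × 3356.4 = 274.43 mGal
Simple Bouguer anomaly = 463.649 − (274.43) = 189.219 mGal
Complete Bouguer anomaly = 189.219 + 5.59 = 194.809 mGal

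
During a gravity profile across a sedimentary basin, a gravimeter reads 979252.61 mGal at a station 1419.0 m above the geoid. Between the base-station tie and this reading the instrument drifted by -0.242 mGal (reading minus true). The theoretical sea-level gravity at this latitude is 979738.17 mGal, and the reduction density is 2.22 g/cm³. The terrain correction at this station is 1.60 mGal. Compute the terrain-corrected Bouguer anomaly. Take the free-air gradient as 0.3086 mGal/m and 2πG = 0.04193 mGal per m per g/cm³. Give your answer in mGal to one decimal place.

-177.9

Drift-corrected reading = 979252.61 − (-0.242) = 979252.852 mGal
Free-air correction = 0.3086 × 1419.0 = 437.90 mGal
Free-air anomaly = 979252.852 − 979738.17 + (437.90) = -47.418 mGal
Bouguer slab correction = 0.04193 × 2.22 × 1419.0 = 132.09 mGal
Simple Bouguer anomaly = -47.418 − (132.09) = -179.508 mGal
Complete Bouguer anomaly = -179.508 + 1.60 = -177.908 mGal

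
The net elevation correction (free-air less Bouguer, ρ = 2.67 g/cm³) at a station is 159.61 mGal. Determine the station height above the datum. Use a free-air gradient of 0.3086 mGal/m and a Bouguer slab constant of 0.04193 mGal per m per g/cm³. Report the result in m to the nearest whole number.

Combined gradient = 0.3086 − 0.04193 × 2.67 = 0.1966469 mGal/m
h = 159.61 / 0.1966469 = 811.66 m

812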